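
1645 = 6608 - 4963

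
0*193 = 0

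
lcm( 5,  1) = 5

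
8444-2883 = 5561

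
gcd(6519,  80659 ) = 1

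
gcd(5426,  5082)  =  2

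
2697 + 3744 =6441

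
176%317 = 176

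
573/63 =191/21 = 9.10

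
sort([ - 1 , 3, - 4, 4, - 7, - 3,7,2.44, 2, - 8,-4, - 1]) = [-8, - 7, - 4, - 4, - 3, - 1, - 1,  2,  2.44,3, 4,7]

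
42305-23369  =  18936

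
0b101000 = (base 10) 40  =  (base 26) 1e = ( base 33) 17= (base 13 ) 31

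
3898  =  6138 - 2240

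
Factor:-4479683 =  - 13^3*2039^1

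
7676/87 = 88  +  20/87 =88.23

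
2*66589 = 133178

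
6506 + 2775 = 9281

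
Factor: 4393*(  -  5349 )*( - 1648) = 2^4*3^1*23^1 *103^1*191^1 *1783^1 =38724962736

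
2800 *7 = 19600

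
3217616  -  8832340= - 5614724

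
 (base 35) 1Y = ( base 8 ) 105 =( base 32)25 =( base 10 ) 69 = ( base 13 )54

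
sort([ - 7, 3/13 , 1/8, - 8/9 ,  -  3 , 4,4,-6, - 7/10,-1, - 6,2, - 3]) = [ - 7, - 6,  -  6, - 3, - 3, - 1, - 8/9, -7/10,  1/8, 3/13,  2,4,4]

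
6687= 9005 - 2318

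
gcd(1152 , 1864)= 8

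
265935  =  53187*5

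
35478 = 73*486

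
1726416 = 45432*38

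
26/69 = 26/69 = 0.38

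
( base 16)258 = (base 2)1001011000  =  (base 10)600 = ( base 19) 1cb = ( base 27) m6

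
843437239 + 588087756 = 1431524995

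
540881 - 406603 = 134278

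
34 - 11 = 23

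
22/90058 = 11/45029 = 0.00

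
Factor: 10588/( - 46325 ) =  - 2^2 * 5^( - 2 ) * 17^( - 1 )*109^( - 1) * 2647^1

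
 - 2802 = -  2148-654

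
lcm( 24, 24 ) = 24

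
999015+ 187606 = 1186621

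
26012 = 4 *6503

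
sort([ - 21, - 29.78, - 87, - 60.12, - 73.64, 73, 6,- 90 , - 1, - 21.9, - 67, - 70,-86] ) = [ - 90, - 87,-86,  -  73.64 , - 70, -67, - 60.12,  -  29.78,-21.9, - 21, - 1 , 6, 73 ] 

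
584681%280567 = 23547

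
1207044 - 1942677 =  - 735633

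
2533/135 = 18  +  103/135 = 18.76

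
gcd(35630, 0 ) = 35630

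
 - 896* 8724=-7816704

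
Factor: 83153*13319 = 7^2* 19^1*701^1*1697^1 = 1107514807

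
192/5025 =64/1675 = 0.04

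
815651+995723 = 1811374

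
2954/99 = 29+83/99 = 29.84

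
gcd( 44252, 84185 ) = 1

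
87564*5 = 437820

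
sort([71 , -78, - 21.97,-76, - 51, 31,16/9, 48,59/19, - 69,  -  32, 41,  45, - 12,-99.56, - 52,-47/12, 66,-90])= [-99.56, -90, - 78,-76,  -  69, - 52,-51  , - 32,-21.97, - 12, - 47/12, 16/9, 59/19, 31, 41, 45, 48,66,  71]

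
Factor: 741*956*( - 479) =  - 2^2*3^1*13^1*19^1*239^1*479^1  =  - 339321684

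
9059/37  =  244 + 31/37  =  244.84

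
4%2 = 0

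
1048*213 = 223224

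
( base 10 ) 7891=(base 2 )1111011010011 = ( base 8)17323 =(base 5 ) 223031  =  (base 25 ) cfg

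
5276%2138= 1000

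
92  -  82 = 10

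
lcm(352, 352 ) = 352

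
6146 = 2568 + 3578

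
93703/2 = 93703/2=   46851.50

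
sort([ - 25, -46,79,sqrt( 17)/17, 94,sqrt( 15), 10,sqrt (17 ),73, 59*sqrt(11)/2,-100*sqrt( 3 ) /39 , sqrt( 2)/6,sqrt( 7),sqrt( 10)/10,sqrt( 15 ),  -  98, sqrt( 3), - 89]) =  [ - 98, - 89,-46,  -  25, - 100 * sqrt ( 3 ) /39, sqrt (2 )/6, sqrt(17 )/17,sqrt ( 10)/10, sqrt ( 3),sqrt( 7),sqrt( 15 ), sqrt(15), sqrt( 17),10,73,79,  94,  59 *sqrt( 11)/2]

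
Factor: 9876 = 2^2 *3^1*  823^1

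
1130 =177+953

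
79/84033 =79/84033 =0.00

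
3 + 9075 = 9078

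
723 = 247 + 476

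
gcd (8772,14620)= 2924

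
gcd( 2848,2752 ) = 32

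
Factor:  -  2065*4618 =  - 2^1*5^1*7^1 * 59^1*  2309^1 = - 9536170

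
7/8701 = 1/1243 = 0.00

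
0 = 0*9388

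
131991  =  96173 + 35818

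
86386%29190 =28006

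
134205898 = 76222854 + 57983044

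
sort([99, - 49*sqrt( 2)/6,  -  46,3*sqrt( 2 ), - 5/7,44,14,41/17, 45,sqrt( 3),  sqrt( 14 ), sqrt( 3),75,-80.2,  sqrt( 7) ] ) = [  -  80.2,-46 ,-49*sqrt(2 )/6,- 5/7,sqrt(3),  sqrt( 3),41/17,sqrt( 7), sqrt( 14),3*sqrt( 2),  14, 44,45,75, 99] 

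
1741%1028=713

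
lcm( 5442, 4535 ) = 27210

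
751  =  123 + 628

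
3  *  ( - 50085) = -150255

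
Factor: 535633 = 7^1*76519^1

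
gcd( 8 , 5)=1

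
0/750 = 0=0.00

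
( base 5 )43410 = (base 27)42a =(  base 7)11455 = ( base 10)2980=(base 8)5644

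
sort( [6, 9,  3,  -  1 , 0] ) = [ -1,0,3, 6, 9 ]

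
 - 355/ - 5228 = 355/5228 = 0.07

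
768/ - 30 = -128/5 = - 25.60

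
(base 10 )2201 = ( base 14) b33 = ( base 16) 899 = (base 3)10000112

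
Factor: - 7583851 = - 11^1 * 689441^1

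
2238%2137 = 101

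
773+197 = 970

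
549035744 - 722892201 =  - 173856457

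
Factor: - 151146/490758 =-3^4*263^(  -  1)=- 81/263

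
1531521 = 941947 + 589574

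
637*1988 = 1266356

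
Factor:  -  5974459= -5974459^1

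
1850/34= 54 +7/17 = 54.41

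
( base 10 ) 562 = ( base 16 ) 232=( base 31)i4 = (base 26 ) lg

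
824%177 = 116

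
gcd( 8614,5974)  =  2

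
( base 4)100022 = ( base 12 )722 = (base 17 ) 39e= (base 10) 1034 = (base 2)10000001010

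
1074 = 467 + 607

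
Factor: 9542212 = 2^2*2385553^1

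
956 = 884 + 72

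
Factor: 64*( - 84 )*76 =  - 2^10*3^1 *7^1*19^1 = -408576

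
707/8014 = 707/8014= 0.09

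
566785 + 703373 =1270158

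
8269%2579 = 532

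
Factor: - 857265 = - 3^1*5^1*67^1 * 853^1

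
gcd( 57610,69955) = 4115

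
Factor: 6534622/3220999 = 2^1*23^1*89^( - 1 )*36191^(-1)*142057^1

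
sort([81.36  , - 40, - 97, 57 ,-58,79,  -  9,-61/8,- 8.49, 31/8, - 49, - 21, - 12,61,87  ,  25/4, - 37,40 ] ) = [-97, - 58,-49, - 40, - 37,  -  21,-12, - 9, - 8.49, - 61/8,  31/8,25/4,  40,57,  61,79 , 81.36, 87]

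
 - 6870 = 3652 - 10522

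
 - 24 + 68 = 44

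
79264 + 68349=147613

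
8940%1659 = 645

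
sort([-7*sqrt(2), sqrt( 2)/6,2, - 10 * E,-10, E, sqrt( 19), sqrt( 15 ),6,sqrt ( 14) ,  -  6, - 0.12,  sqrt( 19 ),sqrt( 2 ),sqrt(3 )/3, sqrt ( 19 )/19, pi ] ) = [-10*E, - 10, - 7*sqrt ( 2), - 6,-0.12, sqrt(19) /19,sqrt(2 ) /6,sqrt(3)/3,sqrt(2),2, E,  pi,sqrt ( 14 ),sqrt( 15),sqrt(19),sqrt( 19 ),6]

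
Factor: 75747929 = 75747929^1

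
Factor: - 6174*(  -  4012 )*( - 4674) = -115775391312 = - 2^4*3^3 * 7^3 * 17^1*19^1*41^1*59^1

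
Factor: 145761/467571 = 77/247 = 7^1*11^1*13^ ( - 1)*19^( - 1) 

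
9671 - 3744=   5927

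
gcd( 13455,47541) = 897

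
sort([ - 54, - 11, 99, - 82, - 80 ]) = [  -  82, - 80, - 54, - 11,  99 ]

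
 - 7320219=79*( - 92661 ) 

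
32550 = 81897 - 49347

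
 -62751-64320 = - 127071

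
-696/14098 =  - 348/7049=- 0.05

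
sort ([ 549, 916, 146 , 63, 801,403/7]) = [403/7,  63, 146,549, 801,916]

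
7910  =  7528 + 382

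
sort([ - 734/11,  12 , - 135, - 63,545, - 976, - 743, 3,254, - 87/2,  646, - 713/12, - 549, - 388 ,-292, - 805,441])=[ - 976, - 805,-743,-549, - 388, - 292, - 135, - 734/11, - 63, - 713/12, - 87/2, 3, 12, 254, 441, 545,646 ] 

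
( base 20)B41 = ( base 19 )C7G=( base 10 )4481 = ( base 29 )59F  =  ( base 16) 1181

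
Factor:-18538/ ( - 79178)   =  11^( - 1)*13^1*23^1*31^1* 59^(  -  1)*61^( - 1) = 9269/39589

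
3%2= 1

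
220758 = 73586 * 3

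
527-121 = 406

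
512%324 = 188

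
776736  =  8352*93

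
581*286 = 166166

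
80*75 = 6000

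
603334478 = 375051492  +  228282986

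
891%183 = 159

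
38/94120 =19/47060 = 0.00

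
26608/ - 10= - 2661 + 1/5 = - 2660.80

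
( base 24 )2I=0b1000010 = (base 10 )66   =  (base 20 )36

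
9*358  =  3222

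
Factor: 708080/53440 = 2^( - 2 ) * 53^1 = 53/4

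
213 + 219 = 432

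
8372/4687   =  1 + 3685/4687 = 1.79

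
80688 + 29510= 110198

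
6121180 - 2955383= 3165797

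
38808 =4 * 9702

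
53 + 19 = 72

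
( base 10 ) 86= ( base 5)321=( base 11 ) 79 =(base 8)126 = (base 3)10012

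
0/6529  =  0 = 0.00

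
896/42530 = 448/21265 = 0.02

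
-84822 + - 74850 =-159672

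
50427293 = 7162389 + 43264904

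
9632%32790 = 9632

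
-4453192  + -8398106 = - 12851298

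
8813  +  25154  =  33967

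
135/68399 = 135/68399 = 0.00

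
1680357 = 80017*21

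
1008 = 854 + 154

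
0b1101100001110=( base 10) 6926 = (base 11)5227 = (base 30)7KQ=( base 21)FEH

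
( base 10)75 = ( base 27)2l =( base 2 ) 1001011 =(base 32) 2b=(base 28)2j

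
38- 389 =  - 351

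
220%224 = 220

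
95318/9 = 95318/9 = 10590.89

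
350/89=350/89  =  3.93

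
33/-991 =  - 1 + 958/991 = -0.03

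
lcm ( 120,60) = 120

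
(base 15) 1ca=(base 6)1531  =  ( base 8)637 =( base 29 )e9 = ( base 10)415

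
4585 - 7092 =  - 2507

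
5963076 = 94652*63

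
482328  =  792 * 609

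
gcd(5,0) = 5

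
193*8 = 1544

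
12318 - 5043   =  7275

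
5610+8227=13837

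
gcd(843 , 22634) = 1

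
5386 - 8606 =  - 3220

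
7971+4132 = 12103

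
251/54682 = 251/54682= 0.00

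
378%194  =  184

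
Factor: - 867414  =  -2^1*3^1*144569^1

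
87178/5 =17435  +  3/5=17435.60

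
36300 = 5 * 7260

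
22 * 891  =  19602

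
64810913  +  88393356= 153204269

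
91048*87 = 7921176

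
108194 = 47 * 2302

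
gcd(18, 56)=2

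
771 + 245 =1016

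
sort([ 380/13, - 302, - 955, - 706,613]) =[-955,-706, - 302,380/13,  613 ] 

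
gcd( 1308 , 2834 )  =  218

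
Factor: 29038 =2^1*14519^1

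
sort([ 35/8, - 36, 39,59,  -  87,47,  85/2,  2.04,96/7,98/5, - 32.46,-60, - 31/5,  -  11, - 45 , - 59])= [  -  87, - 60, - 59, -45, - 36,-32.46 ,- 11, - 31/5, 2.04, 35/8,96/7,98/5,39,  85/2, 47,59]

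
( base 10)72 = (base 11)66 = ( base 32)28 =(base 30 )2c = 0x48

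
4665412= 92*50711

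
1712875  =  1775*965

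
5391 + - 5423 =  - 32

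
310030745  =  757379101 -447348356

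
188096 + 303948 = 492044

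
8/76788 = 2/19197 = 0.00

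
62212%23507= 15198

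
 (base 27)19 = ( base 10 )36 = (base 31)15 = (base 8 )44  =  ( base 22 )1E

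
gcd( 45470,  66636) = 2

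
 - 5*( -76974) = 384870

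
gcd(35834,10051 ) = 437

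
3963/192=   1321/64  =  20.64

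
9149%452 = 109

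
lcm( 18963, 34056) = 1668744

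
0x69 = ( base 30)3f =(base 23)4d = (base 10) 105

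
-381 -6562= - 6943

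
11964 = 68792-56828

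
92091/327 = 30697/109 = 281.62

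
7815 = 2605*3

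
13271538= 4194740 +9076798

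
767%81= 38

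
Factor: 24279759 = 3^2*7^1*385393^1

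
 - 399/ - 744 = 133/248 =0.54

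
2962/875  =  2962/875 = 3.39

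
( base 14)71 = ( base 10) 99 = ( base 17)5E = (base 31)36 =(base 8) 143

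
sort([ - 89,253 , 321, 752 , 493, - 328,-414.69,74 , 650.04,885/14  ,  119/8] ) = [ - 414.69,- 328, - 89,  119/8,  885/14,  74 , 253, 321,493,650.04, 752 ]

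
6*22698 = 136188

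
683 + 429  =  1112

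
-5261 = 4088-9349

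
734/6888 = 367/3444 = 0.11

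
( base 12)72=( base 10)86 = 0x56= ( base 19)4a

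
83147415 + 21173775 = 104321190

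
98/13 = 98/13 = 7.54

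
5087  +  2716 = 7803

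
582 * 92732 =53970024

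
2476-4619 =-2143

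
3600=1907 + 1693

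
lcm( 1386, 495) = 6930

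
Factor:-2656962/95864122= - 1328481/47932061 = - 3^5 * 7^1*11^1*17^( - 1 )*71^1*233^( - 1)*12101^ ( - 1 )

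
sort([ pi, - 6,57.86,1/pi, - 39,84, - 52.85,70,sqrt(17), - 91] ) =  [ - 91, - 52.85,  -  39,-6,1/pi,pi,sqrt (17 ),57.86,70, 84]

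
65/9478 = 65/9478 = 0.01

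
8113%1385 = 1188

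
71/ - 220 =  - 71/220  =  - 0.32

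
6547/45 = 145 + 22/45  =  145.49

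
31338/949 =31338/949  =  33.02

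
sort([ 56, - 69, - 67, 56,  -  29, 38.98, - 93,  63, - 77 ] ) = [ - 93, - 77 ,-69, - 67, - 29, 38.98,56, 56,  63 ] 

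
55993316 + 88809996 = 144803312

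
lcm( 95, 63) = 5985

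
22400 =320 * 70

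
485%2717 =485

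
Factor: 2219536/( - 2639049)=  - 2^4*3^( - 1)*7^( - 1) * 11^1 * 12611^1*125669^( - 1)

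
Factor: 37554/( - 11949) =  - 22/7 = -2^1*7^(-1 )*11^1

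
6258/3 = 2086  =  2086.00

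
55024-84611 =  - 29587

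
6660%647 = 190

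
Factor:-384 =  - 2^7*3^1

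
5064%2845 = 2219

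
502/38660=251/19330 = 0.01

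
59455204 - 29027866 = 30427338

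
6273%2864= 545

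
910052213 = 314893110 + 595159103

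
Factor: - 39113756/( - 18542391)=2^2 * 3^(-1 )*7^( - 1)*11^1*163^( - 1 )*433^1*2053^1*5417^( - 1 ) 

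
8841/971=9+102/971  =  9.11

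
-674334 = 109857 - 784191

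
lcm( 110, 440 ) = 440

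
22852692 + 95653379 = 118506071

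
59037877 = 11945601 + 47092276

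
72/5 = 14 + 2/5=14.40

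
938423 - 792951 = 145472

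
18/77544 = 1/4308=0.00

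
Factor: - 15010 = -2^1*5^1*19^1*79^1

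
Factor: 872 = 2^3*109^1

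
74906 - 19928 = 54978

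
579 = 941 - 362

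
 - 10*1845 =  - 18450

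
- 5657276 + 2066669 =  - 3590607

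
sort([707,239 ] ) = [239 , 707] 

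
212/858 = 106/429 = 0.25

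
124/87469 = 124/87469 = 0.00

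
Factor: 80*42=3360 = 2^5*3^1*5^1*7^1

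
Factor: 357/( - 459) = - 7/9 = - 3^ ( - 2)*7^1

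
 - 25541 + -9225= - 34766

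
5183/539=5183/539=9.62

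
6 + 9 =15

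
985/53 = 18 + 31/53 = 18.58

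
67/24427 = 67/24427 = 0.00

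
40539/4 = 40539/4= 10134.75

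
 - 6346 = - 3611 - 2735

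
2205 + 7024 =9229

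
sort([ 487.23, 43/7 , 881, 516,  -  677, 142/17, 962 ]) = [ - 677,  43/7,142/17, 487.23, 516,881, 962] 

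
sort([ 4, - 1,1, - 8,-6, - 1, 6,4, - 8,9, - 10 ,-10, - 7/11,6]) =[ - 10, - 10, - 8, - 8, - 6, -1, - 1, -7/11,1,4,4,6, 6,9]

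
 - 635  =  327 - 962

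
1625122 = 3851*422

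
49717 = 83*599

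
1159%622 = 537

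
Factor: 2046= 2^1*3^1*11^1*31^1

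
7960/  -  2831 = -7960/2831 = -2.81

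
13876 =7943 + 5933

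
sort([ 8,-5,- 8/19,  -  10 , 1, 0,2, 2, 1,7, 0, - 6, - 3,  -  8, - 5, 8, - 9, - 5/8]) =[ - 10,-9,  -  8,-6, - 5, - 5, - 3, - 5/8, - 8/19,  0 , 0, 1, 1,2 , 2, 7, 8,8]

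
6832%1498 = 840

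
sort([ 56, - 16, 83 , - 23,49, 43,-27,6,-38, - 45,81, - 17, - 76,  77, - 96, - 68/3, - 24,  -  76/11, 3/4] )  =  [ - 96, - 76, - 45, - 38, - 27, - 24, - 23, - 68/3, - 17, - 16, -76/11, 3/4, 6 , 43, 49, 56, 77,81, 83 ] 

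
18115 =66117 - 48002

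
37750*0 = 0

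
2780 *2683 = 7458740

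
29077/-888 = - 33 + 227/888 = -32.74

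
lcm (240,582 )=23280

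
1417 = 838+579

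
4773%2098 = 577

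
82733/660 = 125 + 233/660 = 125.35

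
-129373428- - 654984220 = 525610792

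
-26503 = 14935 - 41438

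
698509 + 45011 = 743520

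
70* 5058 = 354060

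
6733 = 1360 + 5373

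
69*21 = 1449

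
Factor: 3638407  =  3638407^1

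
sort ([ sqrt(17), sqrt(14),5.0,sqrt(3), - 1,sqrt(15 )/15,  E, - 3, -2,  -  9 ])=[  -  9, - 3,- 2, - 1,sqrt(15)/15, sqrt(3), E,sqrt(14),sqrt( 17 ),  5.0]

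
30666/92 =15333/46 = 333.33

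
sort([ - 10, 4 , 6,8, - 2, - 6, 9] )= [  -  10, - 6, - 2 , 4, 6, 8, 9] 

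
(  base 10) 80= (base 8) 120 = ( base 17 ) 4C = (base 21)3h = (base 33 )2e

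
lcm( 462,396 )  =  2772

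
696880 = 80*8711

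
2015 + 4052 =6067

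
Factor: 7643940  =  2^2  *  3^1*5^1*127399^1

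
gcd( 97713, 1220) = 1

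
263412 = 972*271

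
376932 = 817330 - 440398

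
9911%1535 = 701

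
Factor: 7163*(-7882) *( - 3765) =2^1*3^1*5^1*7^1 * 13^1*19^1*29^1 * 251^1*563^1 = 212567253990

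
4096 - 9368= -5272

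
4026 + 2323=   6349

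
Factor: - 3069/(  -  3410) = 9/10 = 2^( - 1)*3^2*5^(  -  1 ) 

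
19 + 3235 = 3254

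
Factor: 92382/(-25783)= -2^1*3^1*19^( - 1 )*23^(-1 )*59^(-1)*89^1*173^1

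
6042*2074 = 12531108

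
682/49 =682/49  =  13.92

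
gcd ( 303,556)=1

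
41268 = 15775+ 25493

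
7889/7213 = 7889/7213 = 1.09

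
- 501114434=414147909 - 915262343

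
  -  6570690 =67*( - 98070 )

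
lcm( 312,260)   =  1560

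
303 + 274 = 577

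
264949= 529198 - 264249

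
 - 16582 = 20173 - 36755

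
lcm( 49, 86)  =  4214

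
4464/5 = 4464/5= 892.80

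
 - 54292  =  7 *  ( - 7756)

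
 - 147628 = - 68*2171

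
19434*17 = 330378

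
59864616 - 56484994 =3379622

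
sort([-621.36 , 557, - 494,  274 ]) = [ - 621.36, - 494,274,  557]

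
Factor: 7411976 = 2^3* 11^2*13^1*19^1 * 31^1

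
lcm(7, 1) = 7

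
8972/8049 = 1  +  923/8049 = 1.11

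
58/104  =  29/52 = 0.56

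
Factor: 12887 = 7^2*263^1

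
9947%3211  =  314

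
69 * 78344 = 5405736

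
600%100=0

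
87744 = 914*96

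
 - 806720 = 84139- 890859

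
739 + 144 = 883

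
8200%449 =118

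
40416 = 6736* 6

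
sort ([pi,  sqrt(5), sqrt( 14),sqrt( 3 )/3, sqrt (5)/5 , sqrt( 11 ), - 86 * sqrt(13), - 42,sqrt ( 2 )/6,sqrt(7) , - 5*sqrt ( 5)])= [ - 86*sqrt(13 ) , - 42, - 5*sqrt( 5), sqrt ( 2 ) /6, sqrt( 5 )/5, sqrt (3 ) /3,sqrt( 5),sqrt( 7 ), pi , sqrt( 11), sqrt(14)] 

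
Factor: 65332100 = 2^2*5^2 *653321^1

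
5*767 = 3835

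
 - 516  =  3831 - 4347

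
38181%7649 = 7585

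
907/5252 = 907/5252 = 0.17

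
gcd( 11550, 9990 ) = 30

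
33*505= 16665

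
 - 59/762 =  - 59/762= - 0.08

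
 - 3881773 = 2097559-5979332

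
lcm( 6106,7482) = 531222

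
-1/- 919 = 1/919 = 0.00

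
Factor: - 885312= - 2^6*3^2* 29^1*53^1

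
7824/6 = 1304 =1304.00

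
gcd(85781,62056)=1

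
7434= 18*413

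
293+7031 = 7324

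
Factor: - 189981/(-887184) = 2^( - 4) *11^1 *19^1*61^( - 1) = 209/976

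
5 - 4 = 1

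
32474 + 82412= 114886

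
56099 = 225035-168936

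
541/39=13+34/39=13.87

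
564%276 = 12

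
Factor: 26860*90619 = 2434026340 = 2^2*5^1*17^1*79^1*90619^1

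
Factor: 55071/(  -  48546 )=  - 2^(-1 )*3^( - 1 )*31^( - 1 )* 211^1 = -211/186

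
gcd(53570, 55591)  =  1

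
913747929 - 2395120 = 911352809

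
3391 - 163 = 3228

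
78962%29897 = 19168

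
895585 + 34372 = 929957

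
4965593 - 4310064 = 655529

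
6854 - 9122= - 2268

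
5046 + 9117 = 14163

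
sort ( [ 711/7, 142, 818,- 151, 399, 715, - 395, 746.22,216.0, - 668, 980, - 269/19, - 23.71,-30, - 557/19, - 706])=[ - 706, - 668, - 395, - 151, - 30 , - 557/19, - 23.71, - 269/19,711/7, 142,  216.0,399, 715, 746.22, 818, 980 ] 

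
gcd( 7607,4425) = 1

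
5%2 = 1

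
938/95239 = 938/95239  =  0.01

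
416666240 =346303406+70362834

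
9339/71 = 131 +38/71 = 131.54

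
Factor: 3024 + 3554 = 2^1*11^1*13^1 * 23^1 = 6578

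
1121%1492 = 1121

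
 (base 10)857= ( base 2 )1101011001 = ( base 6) 3545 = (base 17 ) 2g7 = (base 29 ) 10g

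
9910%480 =310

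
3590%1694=202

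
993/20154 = 331/6718 = 0.05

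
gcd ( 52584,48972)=84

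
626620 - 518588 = 108032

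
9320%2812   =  884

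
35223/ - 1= - 35223/1 = - 35223.00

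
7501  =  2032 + 5469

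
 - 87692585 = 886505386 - 974197971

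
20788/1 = 20788   =  20788.00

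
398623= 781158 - 382535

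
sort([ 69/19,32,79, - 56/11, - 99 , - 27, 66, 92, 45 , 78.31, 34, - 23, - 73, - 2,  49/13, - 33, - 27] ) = [  -  99 , - 73  , - 33,-27,  -  27,-23, - 56/11, - 2,  69/19, 49/13, 32, 34,45, 66,78.31, 79,92 ] 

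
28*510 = 14280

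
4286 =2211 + 2075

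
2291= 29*79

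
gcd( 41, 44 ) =1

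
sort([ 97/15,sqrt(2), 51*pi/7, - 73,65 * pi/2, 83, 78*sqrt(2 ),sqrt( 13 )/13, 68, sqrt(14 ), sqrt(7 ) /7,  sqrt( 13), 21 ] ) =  [ - 73 , sqrt(13)/13, sqrt ( 7 ) /7 , sqrt(2 ),sqrt(13 ),sqrt(14), 97/15,21, 51*pi/7,  68, 83,  65*pi/2,78*sqrt(2)]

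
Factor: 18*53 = 954=2^1*3^2*53^1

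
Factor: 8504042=2^1*67^1*63463^1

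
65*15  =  975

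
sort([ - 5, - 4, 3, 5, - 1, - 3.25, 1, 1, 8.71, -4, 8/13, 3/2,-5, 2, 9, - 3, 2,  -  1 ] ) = [ - 5, - 5, - 4, - 4, - 3.25, - 3, - 1, - 1, 8/13,  1, 1,  3/2,  2, 2,  3, 5,8.71,9]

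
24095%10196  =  3703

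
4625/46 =4625/46 = 100.54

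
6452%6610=6452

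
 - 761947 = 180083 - 942030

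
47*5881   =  276407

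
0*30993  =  0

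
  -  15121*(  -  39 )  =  589719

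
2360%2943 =2360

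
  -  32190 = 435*(-74 ) 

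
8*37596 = 300768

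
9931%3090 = 661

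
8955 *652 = 5838660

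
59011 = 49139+9872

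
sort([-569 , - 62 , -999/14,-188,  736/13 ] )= [ - 569 ,  -  188, - 999/14, - 62, 736/13] 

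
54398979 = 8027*6777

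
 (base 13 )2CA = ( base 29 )HB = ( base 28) i0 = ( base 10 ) 504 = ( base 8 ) 770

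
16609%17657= 16609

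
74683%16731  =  7759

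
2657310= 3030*877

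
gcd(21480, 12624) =24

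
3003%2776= 227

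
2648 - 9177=-6529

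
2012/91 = 22 + 10/91= 22.11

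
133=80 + 53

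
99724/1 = 99724 = 99724.00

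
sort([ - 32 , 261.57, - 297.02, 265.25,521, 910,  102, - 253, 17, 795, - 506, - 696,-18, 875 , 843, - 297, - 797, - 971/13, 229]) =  [ - 797, - 696,  -  506, -297.02, - 297, - 253, - 971/13, - 32,-18, 17, 102, 229, 261.57, 265.25,521, 795, 843, 875 , 910] 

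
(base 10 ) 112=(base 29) 3P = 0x70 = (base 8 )160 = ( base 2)1110000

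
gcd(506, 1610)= 46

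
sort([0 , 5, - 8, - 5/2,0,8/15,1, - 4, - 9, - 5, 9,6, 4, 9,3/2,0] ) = [ - 9, - 8, - 5,-4,-5/2, 0, 0,0, 8/15, 1,3/2,4,5,6,9, 9]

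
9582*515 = 4934730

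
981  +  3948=4929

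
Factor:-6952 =  -  2^3 * 11^1 * 79^1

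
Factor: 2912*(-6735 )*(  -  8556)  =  167803009920 = 2^7 *3^2*5^1*7^1*13^1 * 23^1 * 31^1*449^1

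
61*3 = 183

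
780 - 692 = 88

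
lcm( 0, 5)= 0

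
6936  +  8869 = 15805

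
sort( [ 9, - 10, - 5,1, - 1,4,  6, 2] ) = [ - 10, - 5,-1,1,2,4,6 , 9]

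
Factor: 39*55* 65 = 3^1*5^2*11^1 * 13^2 = 139425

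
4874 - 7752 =-2878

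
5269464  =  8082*652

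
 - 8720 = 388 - 9108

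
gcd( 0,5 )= 5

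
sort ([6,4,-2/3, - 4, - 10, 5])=[-10, - 4 , - 2/3, 4,5, 6 ] 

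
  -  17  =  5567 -5584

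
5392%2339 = 714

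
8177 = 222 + 7955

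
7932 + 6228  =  14160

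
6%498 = 6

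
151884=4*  37971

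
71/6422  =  71/6422=0.01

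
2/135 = 2/135 = 0.01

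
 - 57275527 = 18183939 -75459466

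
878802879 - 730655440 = 148147439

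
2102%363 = 287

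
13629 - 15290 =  - 1661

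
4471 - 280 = 4191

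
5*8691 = 43455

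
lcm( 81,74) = 5994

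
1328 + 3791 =5119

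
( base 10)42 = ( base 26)1g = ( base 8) 52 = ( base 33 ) 19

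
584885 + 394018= 978903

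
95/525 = 19/105  =  0.18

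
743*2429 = 1804747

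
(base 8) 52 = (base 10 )42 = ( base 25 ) 1h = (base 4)222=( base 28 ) 1E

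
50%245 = 50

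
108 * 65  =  7020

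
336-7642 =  - 7306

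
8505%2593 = 726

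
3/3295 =3/3295 = 0.00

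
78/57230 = 39/28615 = 0.00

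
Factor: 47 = 47^1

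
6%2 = 0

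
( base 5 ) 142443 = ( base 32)5RE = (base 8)13556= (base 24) A9M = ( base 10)5998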